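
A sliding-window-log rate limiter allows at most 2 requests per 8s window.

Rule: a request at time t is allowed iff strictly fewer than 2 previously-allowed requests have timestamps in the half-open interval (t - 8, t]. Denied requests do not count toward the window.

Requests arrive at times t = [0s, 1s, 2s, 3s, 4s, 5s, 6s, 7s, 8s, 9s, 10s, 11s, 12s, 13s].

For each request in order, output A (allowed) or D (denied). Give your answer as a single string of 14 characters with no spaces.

Tracking allowed requests in the window:
  req#1 t=0s: ALLOW
  req#2 t=1s: ALLOW
  req#3 t=2s: DENY
  req#4 t=3s: DENY
  req#5 t=4s: DENY
  req#6 t=5s: DENY
  req#7 t=6s: DENY
  req#8 t=7s: DENY
  req#9 t=8s: ALLOW
  req#10 t=9s: ALLOW
  req#11 t=10s: DENY
  req#12 t=11s: DENY
  req#13 t=12s: DENY
  req#14 t=13s: DENY

Answer: AADDDDDDAADDDD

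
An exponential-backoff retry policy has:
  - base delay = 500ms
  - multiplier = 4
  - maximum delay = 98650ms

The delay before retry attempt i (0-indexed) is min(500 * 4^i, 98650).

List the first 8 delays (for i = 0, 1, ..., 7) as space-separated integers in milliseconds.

Computing each delay:
  i=0: min(500*4^0, 98650) = 500
  i=1: min(500*4^1, 98650) = 2000
  i=2: min(500*4^2, 98650) = 8000
  i=3: min(500*4^3, 98650) = 32000
  i=4: min(500*4^4, 98650) = 98650
  i=5: min(500*4^5, 98650) = 98650
  i=6: min(500*4^6, 98650) = 98650
  i=7: min(500*4^7, 98650) = 98650

Answer: 500 2000 8000 32000 98650 98650 98650 98650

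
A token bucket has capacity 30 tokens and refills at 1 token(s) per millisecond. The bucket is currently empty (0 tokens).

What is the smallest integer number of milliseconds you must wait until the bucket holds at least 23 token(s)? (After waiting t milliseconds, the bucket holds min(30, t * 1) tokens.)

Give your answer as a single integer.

Need t * 1 >= 23, so t >= 23/1.
Smallest integer t = ceil(23/1) = 23.

Answer: 23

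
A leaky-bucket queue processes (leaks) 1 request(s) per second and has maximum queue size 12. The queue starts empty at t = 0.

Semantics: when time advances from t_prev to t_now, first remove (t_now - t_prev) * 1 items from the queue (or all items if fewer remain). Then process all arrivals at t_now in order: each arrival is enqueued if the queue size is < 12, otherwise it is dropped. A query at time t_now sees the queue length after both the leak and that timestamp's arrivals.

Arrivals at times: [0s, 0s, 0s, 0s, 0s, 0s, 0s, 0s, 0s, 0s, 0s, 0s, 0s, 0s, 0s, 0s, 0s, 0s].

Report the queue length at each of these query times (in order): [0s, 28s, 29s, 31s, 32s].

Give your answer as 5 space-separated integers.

Queue lengths at query times:
  query t=0s: backlog = 12
  query t=28s: backlog = 0
  query t=29s: backlog = 0
  query t=31s: backlog = 0
  query t=32s: backlog = 0

Answer: 12 0 0 0 0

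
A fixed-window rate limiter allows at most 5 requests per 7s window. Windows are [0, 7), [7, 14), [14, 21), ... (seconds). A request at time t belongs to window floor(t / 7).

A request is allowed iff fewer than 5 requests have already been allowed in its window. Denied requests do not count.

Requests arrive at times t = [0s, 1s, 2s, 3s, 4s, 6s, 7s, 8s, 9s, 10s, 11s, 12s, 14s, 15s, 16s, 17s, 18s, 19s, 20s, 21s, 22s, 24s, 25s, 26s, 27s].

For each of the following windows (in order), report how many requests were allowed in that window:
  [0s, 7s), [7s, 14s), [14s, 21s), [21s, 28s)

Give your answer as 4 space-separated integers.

Processing requests:
  req#1 t=0s (window 0): ALLOW
  req#2 t=1s (window 0): ALLOW
  req#3 t=2s (window 0): ALLOW
  req#4 t=3s (window 0): ALLOW
  req#5 t=4s (window 0): ALLOW
  req#6 t=6s (window 0): DENY
  req#7 t=7s (window 1): ALLOW
  req#8 t=8s (window 1): ALLOW
  req#9 t=9s (window 1): ALLOW
  req#10 t=10s (window 1): ALLOW
  req#11 t=11s (window 1): ALLOW
  req#12 t=12s (window 1): DENY
  req#13 t=14s (window 2): ALLOW
  req#14 t=15s (window 2): ALLOW
  req#15 t=16s (window 2): ALLOW
  req#16 t=17s (window 2): ALLOW
  req#17 t=18s (window 2): ALLOW
  req#18 t=19s (window 2): DENY
  req#19 t=20s (window 2): DENY
  req#20 t=21s (window 3): ALLOW
  req#21 t=22s (window 3): ALLOW
  req#22 t=24s (window 3): ALLOW
  req#23 t=25s (window 3): ALLOW
  req#24 t=26s (window 3): ALLOW
  req#25 t=27s (window 3): DENY

Allowed counts by window: 5 5 5 5

Answer: 5 5 5 5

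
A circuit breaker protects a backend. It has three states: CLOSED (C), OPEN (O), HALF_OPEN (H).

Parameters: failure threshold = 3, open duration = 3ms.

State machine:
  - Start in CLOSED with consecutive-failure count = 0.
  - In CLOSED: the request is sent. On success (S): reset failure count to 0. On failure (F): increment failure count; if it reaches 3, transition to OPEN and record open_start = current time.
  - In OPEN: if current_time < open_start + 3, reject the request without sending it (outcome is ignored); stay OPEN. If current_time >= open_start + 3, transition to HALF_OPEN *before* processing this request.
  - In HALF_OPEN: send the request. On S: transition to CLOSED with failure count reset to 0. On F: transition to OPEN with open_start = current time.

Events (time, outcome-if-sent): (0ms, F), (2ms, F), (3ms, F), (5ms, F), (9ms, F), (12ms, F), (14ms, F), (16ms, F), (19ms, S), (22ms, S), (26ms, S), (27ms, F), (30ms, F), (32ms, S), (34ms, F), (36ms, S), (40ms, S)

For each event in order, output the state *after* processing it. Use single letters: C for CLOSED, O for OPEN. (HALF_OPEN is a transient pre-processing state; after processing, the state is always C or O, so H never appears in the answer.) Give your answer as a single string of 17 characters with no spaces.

Answer: CCOOOOOOCCCCCCCCC

Derivation:
State after each event:
  event#1 t=0ms outcome=F: state=CLOSED
  event#2 t=2ms outcome=F: state=CLOSED
  event#3 t=3ms outcome=F: state=OPEN
  event#4 t=5ms outcome=F: state=OPEN
  event#5 t=9ms outcome=F: state=OPEN
  event#6 t=12ms outcome=F: state=OPEN
  event#7 t=14ms outcome=F: state=OPEN
  event#8 t=16ms outcome=F: state=OPEN
  event#9 t=19ms outcome=S: state=CLOSED
  event#10 t=22ms outcome=S: state=CLOSED
  event#11 t=26ms outcome=S: state=CLOSED
  event#12 t=27ms outcome=F: state=CLOSED
  event#13 t=30ms outcome=F: state=CLOSED
  event#14 t=32ms outcome=S: state=CLOSED
  event#15 t=34ms outcome=F: state=CLOSED
  event#16 t=36ms outcome=S: state=CLOSED
  event#17 t=40ms outcome=S: state=CLOSED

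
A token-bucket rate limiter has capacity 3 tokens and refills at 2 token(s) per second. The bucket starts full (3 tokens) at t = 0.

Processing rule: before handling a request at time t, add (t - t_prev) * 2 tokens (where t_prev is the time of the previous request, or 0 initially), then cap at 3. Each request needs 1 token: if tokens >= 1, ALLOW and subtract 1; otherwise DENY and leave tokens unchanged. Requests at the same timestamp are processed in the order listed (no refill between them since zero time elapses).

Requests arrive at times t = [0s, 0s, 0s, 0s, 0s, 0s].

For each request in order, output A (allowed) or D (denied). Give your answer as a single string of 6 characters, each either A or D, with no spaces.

Simulating step by step:
  req#1 t=0s: ALLOW
  req#2 t=0s: ALLOW
  req#3 t=0s: ALLOW
  req#4 t=0s: DENY
  req#5 t=0s: DENY
  req#6 t=0s: DENY

Answer: AAADDD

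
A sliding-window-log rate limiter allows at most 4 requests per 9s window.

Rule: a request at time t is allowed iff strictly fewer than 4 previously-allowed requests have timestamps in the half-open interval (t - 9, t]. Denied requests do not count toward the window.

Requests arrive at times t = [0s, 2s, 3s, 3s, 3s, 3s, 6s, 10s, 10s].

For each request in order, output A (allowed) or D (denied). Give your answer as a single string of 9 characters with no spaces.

Tracking allowed requests in the window:
  req#1 t=0s: ALLOW
  req#2 t=2s: ALLOW
  req#3 t=3s: ALLOW
  req#4 t=3s: ALLOW
  req#5 t=3s: DENY
  req#6 t=3s: DENY
  req#7 t=6s: DENY
  req#8 t=10s: ALLOW
  req#9 t=10s: DENY

Answer: AAAADDDAD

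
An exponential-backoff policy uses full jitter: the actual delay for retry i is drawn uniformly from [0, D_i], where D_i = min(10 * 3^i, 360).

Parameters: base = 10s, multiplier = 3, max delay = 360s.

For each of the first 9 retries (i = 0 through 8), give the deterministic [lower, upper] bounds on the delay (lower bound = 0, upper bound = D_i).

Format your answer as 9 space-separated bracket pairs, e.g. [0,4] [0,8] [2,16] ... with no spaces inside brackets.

Computing bounds per retry:
  i=0: D_i=min(10*3^0,360)=10, bounds=[0,10]
  i=1: D_i=min(10*3^1,360)=30, bounds=[0,30]
  i=2: D_i=min(10*3^2,360)=90, bounds=[0,90]
  i=3: D_i=min(10*3^3,360)=270, bounds=[0,270]
  i=4: D_i=min(10*3^4,360)=360, bounds=[0,360]
  i=5: D_i=min(10*3^5,360)=360, bounds=[0,360]
  i=6: D_i=min(10*3^6,360)=360, bounds=[0,360]
  i=7: D_i=min(10*3^7,360)=360, bounds=[0,360]
  i=8: D_i=min(10*3^8,360)=360, bounds=[0,360]

Answer: [0,10] [0,30] [0,90] [0,270] [0,360] [0,360] [0,360] [0,360] [0,360]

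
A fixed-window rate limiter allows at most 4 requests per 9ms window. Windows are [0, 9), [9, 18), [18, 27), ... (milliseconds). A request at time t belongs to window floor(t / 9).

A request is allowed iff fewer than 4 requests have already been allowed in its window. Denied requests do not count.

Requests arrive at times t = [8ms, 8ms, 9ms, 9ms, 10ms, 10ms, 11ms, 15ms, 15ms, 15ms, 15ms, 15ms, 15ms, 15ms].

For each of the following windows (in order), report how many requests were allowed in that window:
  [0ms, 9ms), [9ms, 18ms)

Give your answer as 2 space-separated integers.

Answer: 2 4

Derivation:
Processing requests:
  req#1 t=8ms (window 0): ALLOW
  req#2 t=8ms (window 0): ALLOW
  req#3 t=9ms (window 1): ALLOW
  req#4 t=9ms (window 1): ALLOW
  req#5 t=10ms (window 1): ALLOW
  req#6 t=10ms (window 1): ALLOW
  req#7 t=11ms (window 1): DENY
  req#8 t=15ms (window 1): DENY
  req#9 t=15ms (window 1): DENY
  req#10 t=15ms (window 1): DENY
  req#11 t=15ms (window 1): DENY
  req#12 t=15ms (window 1): DENY
  req#13 t=15ms (window 1): DENY
  req#14 t=15ms (window 1): DENY

Allowed counts by window: 2 4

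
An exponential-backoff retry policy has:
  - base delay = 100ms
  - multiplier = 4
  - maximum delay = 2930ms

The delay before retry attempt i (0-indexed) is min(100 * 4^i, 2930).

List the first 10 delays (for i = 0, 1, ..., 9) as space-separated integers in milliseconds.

Computing each delay:
  i=0: min(100*4^0, 2930) = 100
  i=1: min(100*4^1, 2930) = 400
  i=2: min(100*4^2, 2930) = 1600
  i=3: min(100*4^3, 2930) = 2930
  i=4: min(100*4^4, 2930) = 2930
  i=5: min(100*4^5, 2930) = 2930
  i=6: min(100*4^6, 2930) = 2930
  i=7: min(100*4^7, 2930) = 2930
  i=8: min(100*4^8, 2930) = 2930
  i=9: min(100*4^9, 2930) = 2930

Answer: 100 400 1600 2930 2930 2930 2930 2930 2930 2930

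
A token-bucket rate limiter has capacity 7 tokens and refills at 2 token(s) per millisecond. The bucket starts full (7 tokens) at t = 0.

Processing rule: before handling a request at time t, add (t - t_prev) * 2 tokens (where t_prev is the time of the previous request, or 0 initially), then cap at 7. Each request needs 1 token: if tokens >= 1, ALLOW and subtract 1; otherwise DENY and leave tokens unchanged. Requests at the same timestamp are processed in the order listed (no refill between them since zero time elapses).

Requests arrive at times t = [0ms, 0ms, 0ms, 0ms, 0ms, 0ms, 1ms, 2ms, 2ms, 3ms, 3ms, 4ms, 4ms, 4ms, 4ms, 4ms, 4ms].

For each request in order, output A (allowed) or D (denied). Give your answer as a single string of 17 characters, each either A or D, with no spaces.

Answer: AAAAAAAAAAAAAAADD

Derivation:
Simulating step by step:
  req#1 t=0ms: ALLOW
  req#2 t=0ms: ALLOW
  req#3 t=0ms: ALLOW
  req#4 t=0ms: ALLOW
  req#5 t=0ms: ALLOW
  req#6 t=0ms: ALLOW
  req#7 t=1ms: ALLOW
  req#8 t=2ms: ALLOW
  req#9 t=2ms: ALLOW
  req#10 t=3ms: ALLOW
  req#11 t=3ms: ALLOW
  req#12 t=4ms: ALLOW
  req#13 t=4ms: ALLOW
  req#14 t=4ms: ALLOW
  req#15 t=4ms: ALLOW
  req#16 t=4ms: DENY
  req#17 t=4ms: DENY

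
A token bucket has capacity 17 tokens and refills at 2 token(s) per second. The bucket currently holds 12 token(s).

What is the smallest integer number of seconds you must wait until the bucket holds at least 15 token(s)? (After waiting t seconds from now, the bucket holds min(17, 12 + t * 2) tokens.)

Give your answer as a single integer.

Need 12 + t * 2 >= 15, so t >= 3/2.
Smallest integer t = ceil(3/2) = 2.

Answer: 2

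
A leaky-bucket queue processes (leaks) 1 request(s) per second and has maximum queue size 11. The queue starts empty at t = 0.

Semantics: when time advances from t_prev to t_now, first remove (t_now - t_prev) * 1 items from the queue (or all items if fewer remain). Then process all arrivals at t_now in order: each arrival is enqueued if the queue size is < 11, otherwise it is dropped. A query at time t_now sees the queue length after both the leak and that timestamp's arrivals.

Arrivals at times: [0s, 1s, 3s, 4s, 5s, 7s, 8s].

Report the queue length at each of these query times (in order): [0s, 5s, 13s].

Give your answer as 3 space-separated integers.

Queue lengths at query times:
  query t=0s: backlog = 1
  query t=5s: backlog = 1
  query t=13s: backlog = 0

Answer: 1 1 0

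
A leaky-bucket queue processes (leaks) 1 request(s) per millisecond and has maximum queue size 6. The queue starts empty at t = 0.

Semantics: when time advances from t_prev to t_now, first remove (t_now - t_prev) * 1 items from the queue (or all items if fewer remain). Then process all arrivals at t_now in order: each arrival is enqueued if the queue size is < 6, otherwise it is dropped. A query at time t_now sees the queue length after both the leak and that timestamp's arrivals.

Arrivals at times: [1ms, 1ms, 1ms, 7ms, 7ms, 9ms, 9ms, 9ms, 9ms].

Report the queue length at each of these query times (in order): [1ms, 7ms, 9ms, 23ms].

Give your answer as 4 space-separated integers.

Queue lengths at query times:
  query t=1ms: backlog = 3
  query t=7ms: backlog = 2
  query t=9ms: backlog = 4
  query t=23ms: backlog = 0

Answer: 3 2 4 0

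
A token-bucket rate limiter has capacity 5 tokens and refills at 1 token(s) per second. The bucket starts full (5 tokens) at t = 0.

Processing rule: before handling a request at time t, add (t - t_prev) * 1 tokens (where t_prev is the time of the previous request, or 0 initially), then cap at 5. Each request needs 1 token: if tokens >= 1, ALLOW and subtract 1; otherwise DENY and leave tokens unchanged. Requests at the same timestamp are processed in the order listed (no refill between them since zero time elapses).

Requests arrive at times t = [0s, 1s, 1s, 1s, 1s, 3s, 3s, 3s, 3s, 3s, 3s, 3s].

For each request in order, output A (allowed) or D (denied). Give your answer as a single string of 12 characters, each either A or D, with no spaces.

Answer: AAAAAAAADDDD

Derivation:
Simulating step by step:
  req#1 t=0s: ALLOW
  req#2 t=1s: ALLOW
  req#3 t=1s: ALLOW
  req#4 t=1s: ALLOW
  req#5 t=1s: ALLOW
  req#6 t=3s: ALLOW
  req#7 t=3s: ALLOW
  req#8 t=3s: ALLOW
  req#9 t=3s: DENY
  req#10 t=3s: DENY
  req#11 t=3s: DENY
  req#12 t=3s: DENY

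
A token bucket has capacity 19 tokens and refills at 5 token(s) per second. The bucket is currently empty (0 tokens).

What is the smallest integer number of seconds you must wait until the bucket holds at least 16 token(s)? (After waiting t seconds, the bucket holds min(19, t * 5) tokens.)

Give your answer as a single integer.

Answer: 4

Derivation:
Need t * 5 >= 16, so t >= 16/5.
Smallest integer t = ceil(16/5) = 4.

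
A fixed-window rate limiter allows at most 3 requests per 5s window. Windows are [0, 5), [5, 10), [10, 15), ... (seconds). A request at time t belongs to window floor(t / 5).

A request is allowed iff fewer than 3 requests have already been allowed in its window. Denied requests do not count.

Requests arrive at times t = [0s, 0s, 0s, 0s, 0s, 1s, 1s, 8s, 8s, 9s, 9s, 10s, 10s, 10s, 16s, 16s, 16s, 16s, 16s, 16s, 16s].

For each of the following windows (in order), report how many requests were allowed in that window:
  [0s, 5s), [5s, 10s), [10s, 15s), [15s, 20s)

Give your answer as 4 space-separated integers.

Processing requests:
  req#1 t=0s (window 0): ALLOW
  req#2 t=0s (window 0): ALLOW
  req#3 t=0s (window 0): ALLOW
  req#4 t=0s (window 0): DENY
  req#5 t=0s (window 0): DENY
  req#6 t=1s (window 0): DENY
  req#7 t=1s (window 0): DENY
  req#8 t=8s (window 1): ALLOW
  req#9 t=8s (window 1): ALLOW
  req#10 t=9s (window 1): ALLOW
  req#11 t=9s (window 1): DENY
  req#12 t=10s (window 2): ALLOW
  req#13 t=10s (window 2): ALLOW
  req#14 t=10s (window 2): ALLOW
  req#15 t=16s (window 3): ALLOW
  req#16 t=16s (window 3): ALLOW
  req#17 t=16s (window 3): ALLOW
  req#18 t=16s (window 3): DENY
  req#19 t=16s (window 3): DENY
  req#20 t=16s (window 3): DENY
  req#21 t=16s (window 3): DENY

Allowed counts by window: 3 3 3 3

Answer: 3 3 3 3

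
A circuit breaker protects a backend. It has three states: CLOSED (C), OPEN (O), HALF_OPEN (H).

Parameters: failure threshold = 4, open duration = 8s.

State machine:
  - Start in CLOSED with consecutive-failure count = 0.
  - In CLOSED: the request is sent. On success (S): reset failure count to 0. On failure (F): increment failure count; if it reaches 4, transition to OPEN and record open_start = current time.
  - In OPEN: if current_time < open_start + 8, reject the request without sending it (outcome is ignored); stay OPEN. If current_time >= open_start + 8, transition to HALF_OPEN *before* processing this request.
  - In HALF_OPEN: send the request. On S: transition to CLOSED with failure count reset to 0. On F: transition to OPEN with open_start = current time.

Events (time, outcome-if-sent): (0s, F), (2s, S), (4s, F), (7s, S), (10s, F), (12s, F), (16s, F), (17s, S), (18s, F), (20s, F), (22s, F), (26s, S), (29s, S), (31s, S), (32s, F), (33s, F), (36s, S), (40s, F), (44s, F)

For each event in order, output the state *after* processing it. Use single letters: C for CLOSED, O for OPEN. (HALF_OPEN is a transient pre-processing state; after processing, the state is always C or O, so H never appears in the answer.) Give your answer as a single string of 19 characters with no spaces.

Answer: CCCCCCCCCCCCCCCCCCC

Derivation:
State after each event:
  event#1 t=0s outcome=F: state=CLOSED
  event#2 t=2s outcome=S: state=CLOSED
  event#3 t=4s outcome=F: state=CLOSED
  event#4 t=7s outcome=S: state=CLOSED
  event#5 t=10s outcome=F: state=CLOSED
  event#6 t=12s outcome=F: state=CLOSED
  event#7 t=16s outcome=F: state=CLOSED
  event#8 t=17s outcome=S: state=CLOSED
  event#9 t=18s outcome=F: state=CLOSED
  event#10 t=20s outcome=F: state=CLOSED
  event#11 t=22s outcome=F: state=CLOSED
  event#12 t=26s outcome=S: state=CLOSED
  event#13 t=29s outcome=S: state=CLOSED
  event#14 t=31s outcome=S: state=CLOSED
  event#15 t=32s outcome=F: state=CLOSED
  event#16 t=33s outcome=F: state=CLOSED
  event#17 t=36s outcome=S: state=CLOSED
  event#18 t=40s outcome=F: state=CLOSED
  event#19 t=44s outcome=F: state=CLOSED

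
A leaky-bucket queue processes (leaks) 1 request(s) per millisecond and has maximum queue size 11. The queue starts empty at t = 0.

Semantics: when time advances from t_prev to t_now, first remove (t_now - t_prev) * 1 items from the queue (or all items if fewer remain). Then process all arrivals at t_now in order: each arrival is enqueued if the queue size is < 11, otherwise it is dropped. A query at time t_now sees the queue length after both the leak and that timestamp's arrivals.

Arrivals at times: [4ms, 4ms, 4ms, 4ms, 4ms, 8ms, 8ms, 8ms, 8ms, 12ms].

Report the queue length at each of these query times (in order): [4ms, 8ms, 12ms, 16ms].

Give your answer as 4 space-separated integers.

Answer: 5 5 2 0

Derivation:
Queue lengths at query times:
  query t=4ms: backlog = 5
  query t=8ms: backlog = 5
  query t=12ms: backlog = 2
  query t=16ms: backlog = 0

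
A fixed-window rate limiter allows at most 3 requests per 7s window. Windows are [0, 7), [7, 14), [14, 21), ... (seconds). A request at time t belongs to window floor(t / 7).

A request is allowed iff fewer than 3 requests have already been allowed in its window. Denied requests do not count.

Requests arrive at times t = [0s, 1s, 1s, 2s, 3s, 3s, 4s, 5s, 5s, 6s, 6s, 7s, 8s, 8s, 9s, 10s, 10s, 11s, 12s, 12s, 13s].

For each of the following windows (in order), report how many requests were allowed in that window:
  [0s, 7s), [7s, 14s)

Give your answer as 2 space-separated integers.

Answer: 3 3

Derivation:
Processing requests:
  req#1 t=0s (window 0): ALLOW
  req#2 t=1s (window 0): ALLOW
  req#3 t=1s (window 0): ALLOW
  req#4 t=2s (window 0): DENY
  req#5 t=3s (window 0): DENY
  req#6 t=3s (window 0): DENY
  req#7 t=4s (window 0): DENY
  req#8 t=5s (window 0): DENY
  req#9 t=5s (window 0): DENY
  req#10 t=6s (window 0): DENY
  req#11 t=6s (window 0): DENY
  req#12 t=7s (window 1): ALLOW
  req#13 t=8s (window 1): ALLOW
  req#14 t=8s (window 1): ALLOW
  req#15 t=9s (window 1): DENY
  req#16 t=10s (window 1): DENY
  req#17 t=10s (window 1): DENY
  req#18 t=11s (window 1): DENY
  req#19 t=12s (window 1): DENY
  req#20 t=12s (window 1): DENY
  req#21 t=13s (window 1): DENY

Allowed counts by window: 3 3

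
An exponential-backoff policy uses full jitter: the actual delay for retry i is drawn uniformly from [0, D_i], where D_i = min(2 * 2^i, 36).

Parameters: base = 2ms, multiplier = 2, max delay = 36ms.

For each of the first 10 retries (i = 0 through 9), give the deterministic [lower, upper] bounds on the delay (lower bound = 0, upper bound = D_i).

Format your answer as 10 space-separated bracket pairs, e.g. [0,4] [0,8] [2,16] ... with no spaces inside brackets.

Computing bounds per retry:
  i=0: D_i=min(2*2^0,36)=2, bounds=[0,2]
  i=1: D_i=min(2*2^1,36)=4, bounds=[0,4]
  i=2: D_i=min(2*2^2,36)=8, bounds=[0,8]
  i=3: D_i=min(2*2^3,36)=16, bounds=[0,16]
  i=4: D_i=min(2*2^4,36)=32, bounds=[0,32]
  i=5: D_i=min(2*2^5,36)=36, bounds=[0,36]
  i=6: D_i=min(2*2^6,36)=36, bounds=[0,36]
  i=7: D_i=min(2*2^7,36)=36, bounds=[0,36]
  i=8: D_i=min(2*2^8,36)=36, bounds=[0,36]
  i=9: D_i=min(2*2^9,36)=36, bounds=[0,36]

Answer: [0,2] [0,4] [0,8] [0,16] [0,32] [0,36] [0,36] [0,36] [0,36] [0,36]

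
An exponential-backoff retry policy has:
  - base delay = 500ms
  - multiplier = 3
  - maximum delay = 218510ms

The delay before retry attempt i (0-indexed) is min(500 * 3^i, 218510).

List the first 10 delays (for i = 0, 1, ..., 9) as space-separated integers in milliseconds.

Computing each delay:
  i=0: min(500*3^0, 218510) = 500
  i=1: min(500*3^1, 218510) = 1500
  i=2: min(500*3^2, 218510) = 4500
  i=3: min(500*3^3, 218510) = 13500
  i=4: min(500*3^4, 218510) = 40500
  i=5: min(500*3^5, 218510) = 121500
  i=6: min(500*3^6, 218510) = 218510
  i=7: min(500*3^7, 218510) = 218510
  i=8: min(500*3^8, 218510) = 218510
  i=9: min(500*3^9, 218510) = 218510

Answer: 500 1500 4500 13500 40500 121500 218510 218510 218510 218510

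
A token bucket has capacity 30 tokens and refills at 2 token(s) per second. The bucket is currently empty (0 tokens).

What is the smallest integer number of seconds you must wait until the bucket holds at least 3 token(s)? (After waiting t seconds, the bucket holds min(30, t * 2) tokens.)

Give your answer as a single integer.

Need t * 2 >= 3, so t >= 3/2.
Smallest integer t = ceil(3/2) = 2.

Answer: 2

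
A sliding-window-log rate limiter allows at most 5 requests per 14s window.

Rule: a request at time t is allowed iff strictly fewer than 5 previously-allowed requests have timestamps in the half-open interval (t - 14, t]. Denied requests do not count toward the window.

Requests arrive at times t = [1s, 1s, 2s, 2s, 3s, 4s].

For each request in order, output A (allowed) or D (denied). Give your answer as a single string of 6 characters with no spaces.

Answer: AAAAAD

Derivation:
Tracking allowed requests in the window:
  req#1 t=1s: ALLOW
  req#2 t=1s: ALLOW
  req#3 t=2s: ALLOW
  req#4 t=2s: ALLOW
  req#5 t=3s: ALLOW
  req#6 t=4s: DENY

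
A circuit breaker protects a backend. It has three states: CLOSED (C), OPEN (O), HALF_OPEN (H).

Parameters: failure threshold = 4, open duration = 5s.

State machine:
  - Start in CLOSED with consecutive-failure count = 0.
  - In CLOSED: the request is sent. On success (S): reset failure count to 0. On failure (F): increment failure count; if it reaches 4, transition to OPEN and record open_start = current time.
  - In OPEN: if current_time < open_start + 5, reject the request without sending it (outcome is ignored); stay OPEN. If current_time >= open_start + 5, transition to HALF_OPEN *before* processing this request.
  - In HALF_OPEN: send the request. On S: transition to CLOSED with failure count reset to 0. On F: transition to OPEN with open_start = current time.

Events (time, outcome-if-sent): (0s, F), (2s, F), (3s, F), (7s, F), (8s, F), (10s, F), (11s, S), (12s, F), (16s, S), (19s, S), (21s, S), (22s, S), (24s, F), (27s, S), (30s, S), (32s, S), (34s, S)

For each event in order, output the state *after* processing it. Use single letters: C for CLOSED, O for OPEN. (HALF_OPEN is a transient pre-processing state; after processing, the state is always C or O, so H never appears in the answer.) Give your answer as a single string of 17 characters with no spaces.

Answer: CCCOOOOOOCCCCCCCC

Derivation:
State after each event:
  event#1 t=0s outcome=F: state=CLOSED
  event#2 t=2s outcome=F: state=CLOSED
  event#3 t=3s outcome=F: state=CLOSED
  event#4 t=7s outcome=F: state=OPEN
  event#5 t=8s outcome=F: state=OPEN
  event#6 t=10s outcome=F: state=OPEN
  event#7 t=11s outcome=S: state=OPEN
  event#8 t=12s outcome=F: state=OPEN
  event#9 t=16s outcome=S: state=OPEN
  event#10 t=19s outcome=S: state=CLOSED
  event#11 t=21s outcome=S: state=CLOSED
  event#12 t=22s outcome=S: state=CLOSED
  event#13 t=24s outcome=F: state=CLOSED
  event#14 t=27s outcome=S: state=CLOSED
  event#15 t=30s outcome=S: state=CLOSED
  event#16 t=32s outcome=S: state=CLOSED
  event#17 t=34s outcome=S: state=CLOSED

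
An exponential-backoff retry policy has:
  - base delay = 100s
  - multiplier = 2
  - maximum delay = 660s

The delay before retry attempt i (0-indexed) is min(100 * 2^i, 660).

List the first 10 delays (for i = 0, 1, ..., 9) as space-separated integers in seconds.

Answer: 100 200 400 660 660 660 660 660 660 660

Derivation:
Computing each delay:
  i=0: min(100*2^0, 660) = 100
  i=1: min(100*2^1, 660) = 200
  i=2: min(100*2^2, 660) = 400
  i=3: min(100*2^3, 660) = 660
  i=4: min(100*2^4, 660) = 660
  i=5: min(100*2^5, 660) = 660
  i=6: min(100*2^6, 660) = 660
  i=7: min(100*2^7, 660) = 660
  i=8: min(100*2^8, 660) = 660
  i=9: min(100*2^9, 660) = 660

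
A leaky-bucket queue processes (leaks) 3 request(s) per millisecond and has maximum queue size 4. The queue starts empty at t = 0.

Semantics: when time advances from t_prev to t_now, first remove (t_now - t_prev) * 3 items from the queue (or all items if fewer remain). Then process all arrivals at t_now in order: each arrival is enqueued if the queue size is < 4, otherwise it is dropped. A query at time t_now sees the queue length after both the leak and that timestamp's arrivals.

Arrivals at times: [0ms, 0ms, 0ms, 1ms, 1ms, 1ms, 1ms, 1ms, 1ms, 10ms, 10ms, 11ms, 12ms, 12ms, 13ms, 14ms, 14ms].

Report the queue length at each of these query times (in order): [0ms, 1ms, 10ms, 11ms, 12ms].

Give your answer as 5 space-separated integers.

Queue lengths at query times:
  query t=0ms: backlog = 3
  query t=1ms: backlog = 4
  query t=10ms: backlog = 2
  query t=11ms: backlog = 1
  query t=12ms: backlog = 2

Answer: 3 4 2 1 2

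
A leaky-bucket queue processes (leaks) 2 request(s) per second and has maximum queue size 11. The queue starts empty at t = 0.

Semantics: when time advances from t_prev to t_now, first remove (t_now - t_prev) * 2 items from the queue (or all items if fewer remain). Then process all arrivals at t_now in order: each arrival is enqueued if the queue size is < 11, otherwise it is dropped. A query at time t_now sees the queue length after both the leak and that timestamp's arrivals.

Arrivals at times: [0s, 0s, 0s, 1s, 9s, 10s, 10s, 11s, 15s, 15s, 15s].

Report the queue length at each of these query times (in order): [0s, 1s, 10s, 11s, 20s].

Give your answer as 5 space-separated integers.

Queue lengths at query times:
  query t=0s: backlog = 3
  query t=1s: backlog = 2
  query t=10s: backlog = 2
  query t=11s: backlog = 1
  query t=20s: backlog = 0

Answer: 3 2 2 1 0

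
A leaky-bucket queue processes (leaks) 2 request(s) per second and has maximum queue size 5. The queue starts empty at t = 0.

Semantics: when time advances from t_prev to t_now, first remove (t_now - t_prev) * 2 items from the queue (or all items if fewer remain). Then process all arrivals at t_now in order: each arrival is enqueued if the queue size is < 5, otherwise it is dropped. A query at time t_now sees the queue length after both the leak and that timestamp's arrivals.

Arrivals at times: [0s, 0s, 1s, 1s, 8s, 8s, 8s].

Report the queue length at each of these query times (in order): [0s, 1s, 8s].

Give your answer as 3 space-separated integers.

Answer: 2 2 3

Derivation:
Queue lengths at query times:
  query t=0s: backlog = 2
  query t=1s: backlog = 2
  query t=8s: backlog = 3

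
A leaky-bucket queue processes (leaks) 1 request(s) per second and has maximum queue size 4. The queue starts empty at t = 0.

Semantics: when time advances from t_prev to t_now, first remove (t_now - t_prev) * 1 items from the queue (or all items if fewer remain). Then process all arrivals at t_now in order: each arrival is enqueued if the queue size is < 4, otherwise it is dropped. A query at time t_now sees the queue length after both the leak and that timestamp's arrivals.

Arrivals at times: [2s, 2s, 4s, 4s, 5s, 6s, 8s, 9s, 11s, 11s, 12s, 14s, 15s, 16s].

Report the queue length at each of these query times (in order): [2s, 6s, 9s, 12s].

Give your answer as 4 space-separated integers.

Queue lengths at query times:
  query t=2s: backlog = 2
  query t=6s: backlog = 2
  query t=9s: backlog = 1
  query t=12s: backlog = 2

Answer: 2 2 1 2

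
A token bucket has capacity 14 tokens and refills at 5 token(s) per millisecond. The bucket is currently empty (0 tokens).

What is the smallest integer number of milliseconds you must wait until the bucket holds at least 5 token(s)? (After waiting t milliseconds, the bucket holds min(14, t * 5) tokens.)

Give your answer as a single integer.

Need t * 5 >= 5, so t >= 5/5.
Smallest integer t = ceil(5/5) = 1.

Answer: 1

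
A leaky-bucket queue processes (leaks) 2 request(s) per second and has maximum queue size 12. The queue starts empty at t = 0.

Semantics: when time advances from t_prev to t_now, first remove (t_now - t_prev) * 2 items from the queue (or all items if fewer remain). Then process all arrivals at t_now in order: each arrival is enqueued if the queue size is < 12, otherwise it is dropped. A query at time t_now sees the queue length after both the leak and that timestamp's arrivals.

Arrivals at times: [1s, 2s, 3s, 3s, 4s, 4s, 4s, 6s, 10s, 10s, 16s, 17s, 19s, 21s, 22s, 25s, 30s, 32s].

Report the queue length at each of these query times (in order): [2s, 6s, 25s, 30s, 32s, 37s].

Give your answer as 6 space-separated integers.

Answer: 1 1 1 1 1 0

Derivation:
Queue lengths at query times:
  query t=2s: backlog = 1
  query t=6s: backlog = 1
  query t=25s: backlog = 1
  query t=30s: backlog = 1
  query t=32s: backlog = 1
  query t=37s: backlog = 0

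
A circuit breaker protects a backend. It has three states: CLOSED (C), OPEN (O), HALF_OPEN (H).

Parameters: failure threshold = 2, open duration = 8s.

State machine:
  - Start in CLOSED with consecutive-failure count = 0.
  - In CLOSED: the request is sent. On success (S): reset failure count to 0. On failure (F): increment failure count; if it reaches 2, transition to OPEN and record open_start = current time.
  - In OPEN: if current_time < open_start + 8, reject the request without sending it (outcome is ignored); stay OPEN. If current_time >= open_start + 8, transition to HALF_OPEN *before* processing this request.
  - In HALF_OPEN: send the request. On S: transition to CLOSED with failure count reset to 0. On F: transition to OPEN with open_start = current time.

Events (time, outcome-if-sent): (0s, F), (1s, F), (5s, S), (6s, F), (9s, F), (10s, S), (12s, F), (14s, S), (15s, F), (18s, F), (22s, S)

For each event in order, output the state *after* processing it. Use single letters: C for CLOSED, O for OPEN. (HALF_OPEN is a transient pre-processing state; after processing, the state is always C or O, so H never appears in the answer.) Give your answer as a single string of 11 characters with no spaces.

State after each event:
  event#1 t=0s outcome=F: state=CLOSED
  event#2 t=1s outcome=F: state=OPEN
  event#3 t=5s outcome=S: state=OPEN
  event#4 t=6s outcome=F: state=OPEN
  event#5 t=9s outcome=F: state=OPEN
  event#6 t=10s outcome=S: state=OPEN
  event#7 t=12s outcome=F: state=OPEN
  event#8 t=14s outcome=S: state=OPEN
  event#9 t=15s outcome=F: state=OPEN
  event#10 t=18s outcome=F: state=OPEN
  event#11 t=22s outcome=S: state=OPEN

Answer: COOOOOOOOOO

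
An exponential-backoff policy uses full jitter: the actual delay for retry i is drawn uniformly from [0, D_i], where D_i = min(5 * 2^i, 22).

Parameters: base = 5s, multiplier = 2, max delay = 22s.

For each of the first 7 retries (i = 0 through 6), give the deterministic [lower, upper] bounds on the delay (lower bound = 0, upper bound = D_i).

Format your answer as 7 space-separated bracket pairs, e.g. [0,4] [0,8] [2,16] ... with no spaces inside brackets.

Answer: [0,5] [0,10] [0,20] [0,22] [0,22] [0,22] [0,22]

Derivation:
Computing bounds per retry:
  i=0: D_i=min(5*2^0,22)=5, bounds=[0,5]
  i=1: D_i=min(5*2^1,22)=10, bounds=[0,10]
  i=2: D_i=min(5*2^2,22)=20, bounds=[0,20]
  i=3: D_i=min(5*2^3,22)=22, bounds=[0,22]
  i=4: D_i=min(5*2^4,22)=22, bounds=[0,22]
  i=5: D_i=min(5*2^5,22)=22, bounds=[0,22]
  i=6: D_i=min(5*2^6,22)=22, bounds=[0,22]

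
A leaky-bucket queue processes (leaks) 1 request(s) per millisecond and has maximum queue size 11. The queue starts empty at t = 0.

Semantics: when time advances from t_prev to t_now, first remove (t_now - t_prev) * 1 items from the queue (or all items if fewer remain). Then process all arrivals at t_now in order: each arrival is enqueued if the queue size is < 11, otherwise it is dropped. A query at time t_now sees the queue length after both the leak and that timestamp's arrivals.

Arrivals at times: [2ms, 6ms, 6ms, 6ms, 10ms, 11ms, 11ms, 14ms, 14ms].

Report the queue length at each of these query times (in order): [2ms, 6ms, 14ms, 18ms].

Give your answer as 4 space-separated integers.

Answer: 1 3 2 0

Derivation:
Queue lengths at query times:
  query t=2ms: backlog = 1
  query t=6ms: backlog = 3
  query t=14ms: backlog = 2
  query t=18ms: backlog = 0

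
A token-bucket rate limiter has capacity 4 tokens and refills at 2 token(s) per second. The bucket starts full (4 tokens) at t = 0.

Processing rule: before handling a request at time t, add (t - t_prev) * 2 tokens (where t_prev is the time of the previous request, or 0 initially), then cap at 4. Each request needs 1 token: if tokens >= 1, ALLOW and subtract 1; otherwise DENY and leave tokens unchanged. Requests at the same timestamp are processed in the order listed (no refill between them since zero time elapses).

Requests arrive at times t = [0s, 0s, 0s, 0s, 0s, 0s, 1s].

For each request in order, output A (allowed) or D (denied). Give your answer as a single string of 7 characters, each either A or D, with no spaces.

Answer: AAAADDA

Derivation:
Simulating step by step:
  req#1 t=0s: ALLOW
  req#2 t=0s: ALLOW
  req#3 t=0s: ALLOW
  req#4 t=0s: ALLOW
  req#5 t=0s: DENY
  req#6 t=0s: DENY
  req#7 t=1s: ALLOW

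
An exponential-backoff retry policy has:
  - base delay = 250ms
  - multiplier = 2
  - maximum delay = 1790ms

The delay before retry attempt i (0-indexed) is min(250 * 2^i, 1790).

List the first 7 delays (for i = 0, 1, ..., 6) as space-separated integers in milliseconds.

Computing each delay:
  i=0: min(250*2^0, 1790) = 250
  i=1: min(250*2^1, 1790) = 500
  i=2: min(250*2^2, 1790) = 1000
  i=3: min(250*2^3, 1790) = 1790
  i=4: min(250*2^4, 1790) = 1790
  i=5: min(250*2^5, 1790) = 1790
  i=6: min(250*2^6, 1790) = 1790

Answer: 250 500 1000 1790 1790 1790 1790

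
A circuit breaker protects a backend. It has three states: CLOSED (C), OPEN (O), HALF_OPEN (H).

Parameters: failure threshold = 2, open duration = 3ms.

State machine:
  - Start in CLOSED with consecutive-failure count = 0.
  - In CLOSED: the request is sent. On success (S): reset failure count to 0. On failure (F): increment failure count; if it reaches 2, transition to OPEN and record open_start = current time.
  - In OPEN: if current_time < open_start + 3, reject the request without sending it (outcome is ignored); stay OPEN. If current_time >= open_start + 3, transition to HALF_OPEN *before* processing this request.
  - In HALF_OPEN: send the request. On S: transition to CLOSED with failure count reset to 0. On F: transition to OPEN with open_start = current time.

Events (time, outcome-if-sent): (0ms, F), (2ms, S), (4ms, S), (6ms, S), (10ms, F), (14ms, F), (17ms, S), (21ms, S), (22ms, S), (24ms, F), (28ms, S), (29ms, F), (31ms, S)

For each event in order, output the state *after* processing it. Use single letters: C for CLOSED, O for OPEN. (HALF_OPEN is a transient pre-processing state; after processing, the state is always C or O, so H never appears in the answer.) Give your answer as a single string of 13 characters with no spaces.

Answer: CCCCCOCCCCCCC

Derivation:
State after each event:
  event#1 t=0ms outcome=F: state=CLOSED
  event#2 t=2ms outcome=S: state=CLOSED
  event#3 t=4ms outcome=S: state=CLOSED
  event#4 t=6ms outcome=S: state=CLOSED
  event#5 t=10ms outcome=F: state=CLOSED
  event#6 t=14ms outcome=F: state=OPEN
  event#7 t=17ms outcome=S: state=CLOSED
  event#8 t=21ms outcome=S: state=CLOSED
  event#9 t=22ms outcome=S: state=CLOSED
  event#10 t=24ms outcome=F: state=CLOSED
  event#11 t=28ms outcome=S: state=CLOSED
  event#12 t=29ms outcome=F: state=CLOSED
  event#13 t=31ms outcome=S: state=CLOSED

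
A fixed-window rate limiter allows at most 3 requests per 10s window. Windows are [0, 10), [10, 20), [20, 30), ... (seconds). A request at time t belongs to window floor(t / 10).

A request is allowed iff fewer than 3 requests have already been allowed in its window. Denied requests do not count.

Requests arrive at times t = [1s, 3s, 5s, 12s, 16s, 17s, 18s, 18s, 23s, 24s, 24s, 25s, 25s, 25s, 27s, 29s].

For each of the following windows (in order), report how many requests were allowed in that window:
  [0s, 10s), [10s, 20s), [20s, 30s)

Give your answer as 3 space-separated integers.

Answer: 3 3 3

Derivation:
Processing requests:
  req#1 t=1s (window 0): ALLOW
  req#2 t=3s (window 0): ALLOW
  req#3 t=5s (window 0): ALLOW
  req#4 t=12s (window 1): ALLOW
  req#5 t=16s (window 1): ALLOW
  req#6 t=17s (window 1): ALLOW
  req#7 t=18s (window 1): DENY
  req#8 t=18s (window 1): DENY
  req#9 t=23s (window 2): ALLOW
  req#10 t=24s (window 2): ALLOW
  req#11 t=24s (window 2): ALLOW
  req#12 t=25s (window 2): DENY
  req#13 t=25s (window 2): DENY
  req#14 t=25s (window 2): DENY
  req#15 t=27s (window 2): DENY
  req#16 t=29s (window 2): DENY

Allowed counts by window: 3 3 3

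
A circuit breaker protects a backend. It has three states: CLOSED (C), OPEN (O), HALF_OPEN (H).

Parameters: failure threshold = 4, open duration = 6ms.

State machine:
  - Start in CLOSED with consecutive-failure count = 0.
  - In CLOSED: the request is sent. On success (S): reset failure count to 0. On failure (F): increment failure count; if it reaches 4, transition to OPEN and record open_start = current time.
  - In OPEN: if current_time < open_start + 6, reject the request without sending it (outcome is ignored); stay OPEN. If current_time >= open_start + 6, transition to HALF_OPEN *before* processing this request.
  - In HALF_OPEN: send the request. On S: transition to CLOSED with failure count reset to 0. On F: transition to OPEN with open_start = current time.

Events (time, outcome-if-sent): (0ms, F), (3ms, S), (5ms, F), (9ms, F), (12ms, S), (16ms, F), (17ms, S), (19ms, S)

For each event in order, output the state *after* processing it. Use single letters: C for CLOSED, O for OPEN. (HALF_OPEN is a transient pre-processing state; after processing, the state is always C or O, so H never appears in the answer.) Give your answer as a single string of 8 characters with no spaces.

Answer: CCCCCCCC

Derivation:
State after each event:
  event#1 t=0ms outcome=F: state=CLOSED
  event#2 t=3ms outcome=S: state=CLOSED
  event#3 t=5ms outcome=F: state=CLOSED
  event#4 t=9ms outcome=F: state=CLOSED
  event#5 t=12ms outcome=S: state=CLOSED
  event#6 t=16ms outcome=F: state=CLOSED
  event#7 t=17ms outcome=S: state=CLOSED
  event#8 t=19ms outcome=S: state=CLOSED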